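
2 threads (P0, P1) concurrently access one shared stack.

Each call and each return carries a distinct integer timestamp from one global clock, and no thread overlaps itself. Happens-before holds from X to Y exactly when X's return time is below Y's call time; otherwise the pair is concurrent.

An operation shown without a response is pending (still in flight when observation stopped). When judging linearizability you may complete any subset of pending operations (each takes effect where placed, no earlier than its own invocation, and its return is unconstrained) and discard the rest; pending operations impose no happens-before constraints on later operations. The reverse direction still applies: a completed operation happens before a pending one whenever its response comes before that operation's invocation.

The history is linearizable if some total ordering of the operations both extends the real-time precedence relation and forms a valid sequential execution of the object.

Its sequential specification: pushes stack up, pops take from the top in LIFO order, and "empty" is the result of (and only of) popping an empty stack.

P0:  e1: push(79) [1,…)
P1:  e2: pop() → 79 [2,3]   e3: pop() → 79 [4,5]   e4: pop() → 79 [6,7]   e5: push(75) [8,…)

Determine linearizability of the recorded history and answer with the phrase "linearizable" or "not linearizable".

cut after 4 events: linearizable; cut after 5 events (e3 responds, time 5): not linearizable
a single order respects real time; the 2 completed stack operations fail replay along it
no escape via the 1 pending operation (e1): every completion choice fails
sample order e2, e3 (pending dropped) stalls at step 1 — e2 pop() → 79 has no legal effect

not linearizable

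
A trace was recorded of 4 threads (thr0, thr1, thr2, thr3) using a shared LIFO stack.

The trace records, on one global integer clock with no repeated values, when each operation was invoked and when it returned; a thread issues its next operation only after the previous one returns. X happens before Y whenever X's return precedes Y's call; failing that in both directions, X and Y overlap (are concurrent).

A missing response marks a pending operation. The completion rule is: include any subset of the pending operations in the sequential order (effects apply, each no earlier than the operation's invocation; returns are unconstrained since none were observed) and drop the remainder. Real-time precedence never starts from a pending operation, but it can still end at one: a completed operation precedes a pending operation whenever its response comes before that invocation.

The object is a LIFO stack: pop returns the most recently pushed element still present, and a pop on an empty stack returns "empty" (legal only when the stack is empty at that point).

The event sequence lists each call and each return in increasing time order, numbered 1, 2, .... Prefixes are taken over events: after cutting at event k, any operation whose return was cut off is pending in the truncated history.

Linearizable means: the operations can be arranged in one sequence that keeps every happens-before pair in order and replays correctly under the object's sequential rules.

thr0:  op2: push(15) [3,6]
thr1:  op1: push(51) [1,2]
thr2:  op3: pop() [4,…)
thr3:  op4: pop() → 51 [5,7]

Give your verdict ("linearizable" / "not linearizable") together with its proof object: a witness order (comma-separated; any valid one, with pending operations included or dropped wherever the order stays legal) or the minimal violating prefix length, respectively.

after step 1 (op1 push(51)): stack <51>
after step 2 (op2 push(15)): stack <51,15>
after step 3 (op3 pop() (pending, included)): stack <51>
after step 4 (op4 pop() → 51): stack <>

linearizable — witness: op1, op2, op3, op4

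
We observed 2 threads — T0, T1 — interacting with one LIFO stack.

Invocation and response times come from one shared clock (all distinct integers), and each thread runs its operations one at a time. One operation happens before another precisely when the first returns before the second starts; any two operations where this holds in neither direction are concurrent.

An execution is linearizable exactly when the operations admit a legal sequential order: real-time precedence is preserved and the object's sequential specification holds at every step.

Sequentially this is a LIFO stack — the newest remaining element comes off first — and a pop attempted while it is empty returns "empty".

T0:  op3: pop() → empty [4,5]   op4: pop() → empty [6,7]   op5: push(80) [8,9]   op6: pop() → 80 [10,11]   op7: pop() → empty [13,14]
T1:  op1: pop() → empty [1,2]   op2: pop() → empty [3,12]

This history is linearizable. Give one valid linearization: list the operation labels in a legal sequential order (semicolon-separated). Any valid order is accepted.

1. op1 pop() → empty, leaving stack <>
2. op2 pop() → empty, leaving stack <>
3. op3 pop() → empty, leaving stack <>
4. op4 pop() → empty, leaving stack <>
5. op5 push(80), leaving stack <80>
6. op6 pop() → 80, leaving stack <>
7. op7 pop() → empty, leaving stack <>

op1; op2; op3; op4; op5; op6; op7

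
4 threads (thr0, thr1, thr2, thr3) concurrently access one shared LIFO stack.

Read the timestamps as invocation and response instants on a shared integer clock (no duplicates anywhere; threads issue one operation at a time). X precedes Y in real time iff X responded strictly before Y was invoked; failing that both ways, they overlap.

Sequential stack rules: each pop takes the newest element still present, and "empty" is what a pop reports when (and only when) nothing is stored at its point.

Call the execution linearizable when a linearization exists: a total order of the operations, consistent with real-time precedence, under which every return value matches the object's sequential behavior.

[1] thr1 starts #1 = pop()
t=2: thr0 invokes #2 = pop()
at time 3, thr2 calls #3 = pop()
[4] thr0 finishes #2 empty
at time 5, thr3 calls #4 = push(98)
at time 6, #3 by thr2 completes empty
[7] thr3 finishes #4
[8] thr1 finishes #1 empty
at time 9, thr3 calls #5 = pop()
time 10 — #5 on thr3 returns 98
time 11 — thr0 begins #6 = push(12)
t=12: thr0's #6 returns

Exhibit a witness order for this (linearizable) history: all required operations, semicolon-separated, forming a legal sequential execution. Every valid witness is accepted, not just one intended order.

#1; #2; #3; #4; #5; #6

step 1: #1 pop() → empty — stack <>
step 2: #2 pop() → empty — stack <>
step 3: #3 pop() → empty — stack <>
step 4: #4 push(98) — stack <98>
step 5: #5 pop() → 98 — stack <>
step 6: #6 push(12) — stack <12>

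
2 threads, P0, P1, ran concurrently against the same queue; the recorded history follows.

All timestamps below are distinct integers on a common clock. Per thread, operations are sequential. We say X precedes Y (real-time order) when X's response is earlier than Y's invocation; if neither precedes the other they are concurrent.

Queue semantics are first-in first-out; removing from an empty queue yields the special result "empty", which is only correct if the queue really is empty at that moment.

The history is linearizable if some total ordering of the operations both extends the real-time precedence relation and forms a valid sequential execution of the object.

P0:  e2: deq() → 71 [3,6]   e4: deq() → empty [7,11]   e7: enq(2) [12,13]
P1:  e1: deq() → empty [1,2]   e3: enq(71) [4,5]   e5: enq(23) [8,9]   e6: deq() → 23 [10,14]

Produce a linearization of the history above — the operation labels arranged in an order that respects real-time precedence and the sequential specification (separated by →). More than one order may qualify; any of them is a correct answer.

e1 → e3 → e2 → e4 → e5 → e6 → e7

1. e1 deq() → empty, leaving queue <>
2. e3 enq(71), leaving queue <71>
3. e2 deq() → 71, leaving queue <>
4. e4 deq() → empty, leaving queue <>
5. e5 enq(23), leaving queue <23>
6. e6 deq() → 23, leaving queue <>
7. e7 enq(2), leaving queue <2>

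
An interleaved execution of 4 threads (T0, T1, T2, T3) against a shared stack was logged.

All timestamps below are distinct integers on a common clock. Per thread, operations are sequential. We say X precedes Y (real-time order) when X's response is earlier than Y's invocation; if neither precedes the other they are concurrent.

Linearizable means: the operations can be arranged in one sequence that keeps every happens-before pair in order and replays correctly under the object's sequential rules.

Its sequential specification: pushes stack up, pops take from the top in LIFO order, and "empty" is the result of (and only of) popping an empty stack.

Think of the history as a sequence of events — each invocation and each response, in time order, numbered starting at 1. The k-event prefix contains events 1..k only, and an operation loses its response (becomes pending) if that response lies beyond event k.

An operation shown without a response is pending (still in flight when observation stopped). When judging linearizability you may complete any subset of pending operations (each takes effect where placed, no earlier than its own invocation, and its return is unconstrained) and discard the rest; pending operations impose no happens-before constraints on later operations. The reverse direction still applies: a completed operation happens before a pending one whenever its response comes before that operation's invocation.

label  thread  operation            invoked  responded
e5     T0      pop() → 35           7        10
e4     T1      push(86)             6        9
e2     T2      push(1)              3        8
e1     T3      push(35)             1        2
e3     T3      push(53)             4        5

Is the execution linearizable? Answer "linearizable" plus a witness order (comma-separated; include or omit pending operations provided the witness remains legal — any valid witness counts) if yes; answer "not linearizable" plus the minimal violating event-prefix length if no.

not linearizable — minimal violating prefix: 10 events

already the first 10 events (up to e5's response at time 10) admit no linearization; the first 9 still do
8 orders of the 5 completed stack ops respect real time; none is legal
for example e1, e2, e3, e4, e5 fails at step 5: e5 pop() → 35 is not legal there
for example e1, e2, e3, e5, e4 fails at step 4: e5 pop() → 35 is not legal there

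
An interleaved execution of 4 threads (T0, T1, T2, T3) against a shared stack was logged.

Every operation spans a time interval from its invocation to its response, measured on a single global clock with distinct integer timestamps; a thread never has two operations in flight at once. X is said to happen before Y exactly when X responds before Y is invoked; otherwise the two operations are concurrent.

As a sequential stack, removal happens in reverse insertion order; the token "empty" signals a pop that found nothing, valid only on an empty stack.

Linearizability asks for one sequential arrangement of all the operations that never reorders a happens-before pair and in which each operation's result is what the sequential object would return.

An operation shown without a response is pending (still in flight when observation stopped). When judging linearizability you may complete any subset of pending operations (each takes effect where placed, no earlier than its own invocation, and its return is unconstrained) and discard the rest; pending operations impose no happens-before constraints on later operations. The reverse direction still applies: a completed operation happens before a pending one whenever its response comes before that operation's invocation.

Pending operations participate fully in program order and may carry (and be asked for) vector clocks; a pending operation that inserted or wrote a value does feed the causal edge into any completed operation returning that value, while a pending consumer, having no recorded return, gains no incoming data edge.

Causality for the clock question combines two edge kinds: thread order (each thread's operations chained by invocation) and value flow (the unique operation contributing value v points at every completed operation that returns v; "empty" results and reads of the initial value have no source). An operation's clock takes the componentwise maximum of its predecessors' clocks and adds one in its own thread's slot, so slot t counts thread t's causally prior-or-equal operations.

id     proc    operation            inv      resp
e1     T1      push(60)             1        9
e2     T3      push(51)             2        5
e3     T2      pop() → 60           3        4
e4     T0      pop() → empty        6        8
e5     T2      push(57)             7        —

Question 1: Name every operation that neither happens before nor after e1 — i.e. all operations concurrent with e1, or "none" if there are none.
e1 spans [1,9]; an op avoiding the whole window 1..9 is ordered, any other is concurrent
e2 [2,5]: concurrent
e3 [3,4]: concurrent
e4 [6,8]: concurrent
e5 [7,…): concurrent

e2, e3, e4, e5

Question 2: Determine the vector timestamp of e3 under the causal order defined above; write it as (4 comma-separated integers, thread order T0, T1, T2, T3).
invoked at 2, e2 has no predecessors; its own T3 bump gives (0, 0, 0, 1)
invoked at 1, e1 has no predecessors; its own T1 bump gives (0, 1, 0, 0)
invoked at 6, e4 has no predecessors; its own T0 bump gives (1, 0, 0, 0)
VC(e3, invoked at 3): max of VC(e1)=(0, 1, 0, 0), then +1 on thread T2 → (0, 1, 1, 0)
VC(e5, invoked at 7): max of VC(e3)=(0, 1, 1, 0), then +1 on thread T2 → (0, 1, 2, 0)
target: VC(e3) = (0, 1, 1, 0)

(0, 1, 1, 0)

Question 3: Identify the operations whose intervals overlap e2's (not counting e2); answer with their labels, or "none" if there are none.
e2 spans [2,5]: anything still running between times 2 and 5 counts as concurrent
e1 [1,9]: concurrent
e3 [3,4]: concurrent
e4 [6,8]: after
e5 [7,…): after

e1, e3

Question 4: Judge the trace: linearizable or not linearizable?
through event 7 a valid linearization exists; event 8 (e4 responding at time 8) ends that
no legal order exists: 2 real-time-consistent candidates over 3 completed stack operations, all rejected
including or dropping the 2 pending operations (e1, e5) in any combination fails
one such order, e2, e3, e4 (pending dropped), breaks at step 2 where e3 pop() → 60 is illegal
one such order, e3, e2, e4 (pending dropped), breaks at step 1 where e3 pop() → 60 is illegal

not linearizable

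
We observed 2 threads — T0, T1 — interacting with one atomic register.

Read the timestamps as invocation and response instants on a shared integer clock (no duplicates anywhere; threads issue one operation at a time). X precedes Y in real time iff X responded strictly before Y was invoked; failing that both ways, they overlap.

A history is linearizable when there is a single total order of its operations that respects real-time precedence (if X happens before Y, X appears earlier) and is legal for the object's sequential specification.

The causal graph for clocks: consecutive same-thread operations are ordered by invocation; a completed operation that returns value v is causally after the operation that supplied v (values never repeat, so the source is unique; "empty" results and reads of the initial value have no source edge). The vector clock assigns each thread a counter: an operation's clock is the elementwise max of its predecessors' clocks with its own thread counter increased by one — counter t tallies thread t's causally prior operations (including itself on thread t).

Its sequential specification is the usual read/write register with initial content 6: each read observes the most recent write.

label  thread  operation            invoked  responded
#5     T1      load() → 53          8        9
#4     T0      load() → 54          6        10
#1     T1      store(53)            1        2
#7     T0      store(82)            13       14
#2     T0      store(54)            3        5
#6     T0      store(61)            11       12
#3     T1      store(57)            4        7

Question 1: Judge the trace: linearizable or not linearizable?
not linearizable

already the first 9 events (up to #5's response at time 9) admit no linearization; the first 8 still do
4 completed operations, 2 real-time-consistent orders — every atomic register replay fails
no completion choice of the 1 pending operation (#4) rescues it — every subset was tried
take #1, #2, #3, #5 (pending dropped): step 4 already fails, because #5 load() → 53 cannot occur there
take #1, #3, #2, #5 (pending dropped): step 4 already fails, because #5 load() → 53 cannot occur there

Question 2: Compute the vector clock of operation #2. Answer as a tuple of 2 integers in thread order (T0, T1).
(1, 0)

no predecessors for #1 (invoked 1): T1 increments from zero → (0, 1)
no predecessors for #2 (invoked 3): T0 increments from zero → (1, 0)
#3 (invocation 4): componentwise max over VC(#1)=(0, 1), +1 at T1, giving (0, 2)
#4 (invocation 6): componentwise max over VC(#2)=(1, 0), +1 at T0, giving (2, 0)
#5 (invocation 8): componentwise max over VC(#1)=(0, 1), VC(#3)=(0, 2), +1 at T1, giving (0, 3)
#6 (invocation 11): componentwise max over VC(#4)=(2, 0), +1 at T0, giving (3, 0)
#7 (invocation 13): componentwise max over VC(#6)=(3, 0), +1 at T0, giving (4, 0)
target: VC(#2) = (1, 0)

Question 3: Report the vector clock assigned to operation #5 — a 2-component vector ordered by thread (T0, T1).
(0, 3)

invoked at 1, #1 has no predecessors; its own T1 bump gives (0, 1)
invoked at 3, #2 has no predecessors; its own T0 bump gives (1, 0)
merge at #3 (invoked 4): VC(#1)=(0, 1), own-thread bump on T1 → (0, 2)
merge at #4 (invoked 6): VC(#2)=(1, 0), own-thread bump on T0 → (2, 0)
merge at #5 (invoked 8): VC(#1)=(0, 1), VC(#3)=(0, 2), own-thread bump on T1 → (0, 3)
merge at #6 (invoked 11): VC(#4)=(2, 0), own-thread bump on T0 → (3, 0)
merge at #7 (invoked 13): VC(#6)=(3, 0), own-thread bump on T0 → (4, 0)
target: VC(#5) = (0, 3)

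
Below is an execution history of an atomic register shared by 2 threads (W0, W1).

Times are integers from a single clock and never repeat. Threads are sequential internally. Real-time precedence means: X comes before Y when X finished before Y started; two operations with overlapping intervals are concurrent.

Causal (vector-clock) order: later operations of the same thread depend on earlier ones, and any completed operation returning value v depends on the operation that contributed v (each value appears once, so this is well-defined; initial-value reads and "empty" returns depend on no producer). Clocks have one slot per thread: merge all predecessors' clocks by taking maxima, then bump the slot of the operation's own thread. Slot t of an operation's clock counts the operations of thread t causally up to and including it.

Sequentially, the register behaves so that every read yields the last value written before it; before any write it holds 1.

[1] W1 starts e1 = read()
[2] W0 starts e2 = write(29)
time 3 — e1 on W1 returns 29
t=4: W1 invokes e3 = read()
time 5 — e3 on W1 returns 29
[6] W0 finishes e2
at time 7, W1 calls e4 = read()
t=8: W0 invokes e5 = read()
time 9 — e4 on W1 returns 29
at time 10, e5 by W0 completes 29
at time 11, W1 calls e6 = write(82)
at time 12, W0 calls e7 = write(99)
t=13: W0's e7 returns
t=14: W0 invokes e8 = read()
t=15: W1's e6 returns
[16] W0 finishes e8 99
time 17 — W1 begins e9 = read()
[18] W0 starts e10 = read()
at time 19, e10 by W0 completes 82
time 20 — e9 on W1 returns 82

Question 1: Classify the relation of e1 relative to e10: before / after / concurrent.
Answer: before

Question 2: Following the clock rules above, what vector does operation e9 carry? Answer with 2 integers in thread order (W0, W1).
Answer: (1, 5)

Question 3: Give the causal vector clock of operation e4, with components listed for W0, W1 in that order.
Answer: (1, 3)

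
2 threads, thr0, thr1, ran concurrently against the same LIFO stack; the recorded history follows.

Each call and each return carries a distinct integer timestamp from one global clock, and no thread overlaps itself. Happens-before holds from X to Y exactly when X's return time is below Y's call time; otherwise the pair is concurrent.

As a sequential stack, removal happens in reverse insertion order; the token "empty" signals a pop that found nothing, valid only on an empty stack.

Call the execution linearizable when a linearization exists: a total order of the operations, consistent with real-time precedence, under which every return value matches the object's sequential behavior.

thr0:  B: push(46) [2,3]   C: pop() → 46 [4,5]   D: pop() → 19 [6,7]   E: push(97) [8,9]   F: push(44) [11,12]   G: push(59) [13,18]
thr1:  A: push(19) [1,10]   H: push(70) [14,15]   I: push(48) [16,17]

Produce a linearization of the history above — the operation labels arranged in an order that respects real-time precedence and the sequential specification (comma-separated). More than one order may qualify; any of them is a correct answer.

1. A push(19), leaving stack <19>
2. B push(46), leaving stack <19,46>
3. C pop() → 46, leaving stack <19>
4. D pop() → 19, leaving stack <>
5. E push(97), leaving stack <97>
6. F push(44), leaving stack <97,44>
7. G push(59), leaving stack <97,44,59>
8. H push(70), leaving stack <97,44,59,70>
9. I push(48), leaving stack <97,44,59,70,48>

A, B, C, D, E, F, G, H, I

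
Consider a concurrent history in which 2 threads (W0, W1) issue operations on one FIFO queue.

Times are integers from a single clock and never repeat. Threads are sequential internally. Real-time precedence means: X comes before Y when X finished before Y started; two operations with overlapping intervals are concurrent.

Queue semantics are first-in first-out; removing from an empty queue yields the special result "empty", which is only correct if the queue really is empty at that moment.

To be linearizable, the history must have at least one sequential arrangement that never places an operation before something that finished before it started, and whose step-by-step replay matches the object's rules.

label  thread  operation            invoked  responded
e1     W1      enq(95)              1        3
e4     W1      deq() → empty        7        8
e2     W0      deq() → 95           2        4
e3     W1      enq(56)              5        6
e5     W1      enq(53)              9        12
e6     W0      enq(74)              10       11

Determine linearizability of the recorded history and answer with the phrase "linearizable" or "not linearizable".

not linearizable

already the first 8 events (up to e4's response at time 8) admit no linearization; the first 7 still do
all 2 real-time-respecting orders fail — 4 completed FIFO queue operations, no legal replay
one such order, e1, e2, e3, e4, breaks at step 4 where e4 deq() → empty is illegal
one such order, e2, e1, e3, e4, breaks at step 1 where e2 deq() → 95 is illegal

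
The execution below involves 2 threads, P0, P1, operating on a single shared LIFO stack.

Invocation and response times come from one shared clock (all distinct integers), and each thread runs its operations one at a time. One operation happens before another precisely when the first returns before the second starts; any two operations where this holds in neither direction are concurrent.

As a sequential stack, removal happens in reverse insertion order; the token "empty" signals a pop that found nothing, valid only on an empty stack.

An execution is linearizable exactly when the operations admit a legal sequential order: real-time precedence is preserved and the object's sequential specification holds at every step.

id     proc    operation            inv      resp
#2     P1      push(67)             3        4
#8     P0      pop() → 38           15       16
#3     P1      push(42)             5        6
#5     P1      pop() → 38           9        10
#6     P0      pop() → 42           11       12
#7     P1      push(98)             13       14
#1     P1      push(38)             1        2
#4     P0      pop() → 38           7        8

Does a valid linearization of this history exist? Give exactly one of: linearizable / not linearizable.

not linearizable

cut after 7 events: linearizable; cut after 8 events (#4 responds, time 8): not linearizable
a single order respects real time; the 4 completed LIFO stack operations fail replay along it
sample order #1, #2, #3, #4 stalls at step 4 — #4 pop() → 38 has no legal effect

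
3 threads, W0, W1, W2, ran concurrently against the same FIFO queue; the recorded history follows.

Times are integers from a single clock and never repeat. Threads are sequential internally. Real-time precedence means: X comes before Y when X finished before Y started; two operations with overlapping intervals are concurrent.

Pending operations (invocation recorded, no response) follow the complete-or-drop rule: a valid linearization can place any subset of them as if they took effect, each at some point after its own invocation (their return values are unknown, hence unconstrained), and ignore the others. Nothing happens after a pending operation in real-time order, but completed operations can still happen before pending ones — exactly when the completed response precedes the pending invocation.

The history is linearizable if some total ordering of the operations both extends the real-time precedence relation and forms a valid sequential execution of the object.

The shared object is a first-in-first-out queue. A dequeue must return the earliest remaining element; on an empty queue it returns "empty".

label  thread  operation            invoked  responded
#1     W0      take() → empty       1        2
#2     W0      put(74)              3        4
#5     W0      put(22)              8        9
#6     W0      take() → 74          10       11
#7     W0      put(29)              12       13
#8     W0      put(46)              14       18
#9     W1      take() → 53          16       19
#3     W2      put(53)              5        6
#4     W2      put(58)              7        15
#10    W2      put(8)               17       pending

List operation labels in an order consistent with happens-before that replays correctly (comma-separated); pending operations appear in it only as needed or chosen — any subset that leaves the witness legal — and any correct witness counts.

#1, #2, #3, #4, #5, #6, #7, #8, #9

1. #1 take() → empty, leaving queue <>
2. #2 put(74), leaving queue <74>
3. #3 put(53), leaving queue <74,53>
4. #4 put(58), leaving queue <74,53,58>
5. #5 put(22), leaving queue <74,53,58,22>
6. #6 take() → 74, leaving queue <53,58,22>
7. #7 put(29), leaving queue <53,58,22,29>
8. #8 put(46), leaving queue <53,58,22,29,46>
9. #9 take() → 53, leaving queue <58,22,29,46>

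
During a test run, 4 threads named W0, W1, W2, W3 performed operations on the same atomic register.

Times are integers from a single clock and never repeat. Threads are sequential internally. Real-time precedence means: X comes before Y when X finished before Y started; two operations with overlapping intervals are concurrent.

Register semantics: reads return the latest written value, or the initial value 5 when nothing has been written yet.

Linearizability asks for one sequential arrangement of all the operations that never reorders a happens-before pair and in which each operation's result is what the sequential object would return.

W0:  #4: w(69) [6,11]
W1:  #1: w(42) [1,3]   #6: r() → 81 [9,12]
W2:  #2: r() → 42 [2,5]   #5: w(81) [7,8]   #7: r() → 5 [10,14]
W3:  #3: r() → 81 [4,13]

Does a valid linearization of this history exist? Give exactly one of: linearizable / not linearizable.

not linearizable

cut after 13 events: linearizable; cut after 14 events (#7 responds, time 14): not linearizable
checked exhaustively: 88 real-time-consistent orders of 7 completed operations, zero legal atomic register replays
take #1, #2, #3, #4, #5, #6, #7: step 3 already fails, because #3 r() → 81 cannot occur there
take #1, #2, #3, #4, #5, #7, #6: step 3 already fails, because #3 r() → 81 cannot occur there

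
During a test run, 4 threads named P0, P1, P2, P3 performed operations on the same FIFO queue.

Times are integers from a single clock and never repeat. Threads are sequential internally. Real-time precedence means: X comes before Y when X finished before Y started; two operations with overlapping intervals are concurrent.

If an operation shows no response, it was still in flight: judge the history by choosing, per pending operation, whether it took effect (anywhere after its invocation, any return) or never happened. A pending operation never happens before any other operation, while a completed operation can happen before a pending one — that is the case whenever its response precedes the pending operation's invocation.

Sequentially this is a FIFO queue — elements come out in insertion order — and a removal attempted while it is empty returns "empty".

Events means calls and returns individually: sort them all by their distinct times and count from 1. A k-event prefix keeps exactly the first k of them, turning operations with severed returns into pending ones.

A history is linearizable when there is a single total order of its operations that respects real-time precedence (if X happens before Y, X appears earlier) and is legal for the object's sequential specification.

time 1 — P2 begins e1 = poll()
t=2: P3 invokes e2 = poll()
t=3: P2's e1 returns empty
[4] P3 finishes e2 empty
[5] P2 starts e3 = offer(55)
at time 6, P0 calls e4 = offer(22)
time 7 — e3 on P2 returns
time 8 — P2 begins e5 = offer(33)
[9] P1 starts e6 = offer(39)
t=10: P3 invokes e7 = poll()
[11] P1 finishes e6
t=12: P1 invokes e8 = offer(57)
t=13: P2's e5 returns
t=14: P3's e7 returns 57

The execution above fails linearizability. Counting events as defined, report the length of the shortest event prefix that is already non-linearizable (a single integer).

one valid order for events 1..13 is e1, e2, e3, e4, e5, e6:
1. e1 poll() → empty, leaving queue <>
2. e2 poll() → empty, leaving queue <>
3. e3 offer(55), leaving queue <55>
4. e4 offer(22) (pending, included), leaving queue <55,22>
5. e5 offer(33), leaving queue <55,22,33>
6. e6 offer(39), leaving queue <55,22,33,39>
once event 14 joins (e7's response, time 14), exhaustive search finds no witness
no escape via the 2 pending operations (e4, e8): every completion choice fails
e.g. e1, e2, e3, e5, e6, e7 (pending dropped): illegal at step 6, since e7 poll() → 57 cannot apply there
e.g. e1, e2, e3, e5, e7, e6 (pending dropped): illegal at step 5, since e7 poll() → 57 cannot apply there

14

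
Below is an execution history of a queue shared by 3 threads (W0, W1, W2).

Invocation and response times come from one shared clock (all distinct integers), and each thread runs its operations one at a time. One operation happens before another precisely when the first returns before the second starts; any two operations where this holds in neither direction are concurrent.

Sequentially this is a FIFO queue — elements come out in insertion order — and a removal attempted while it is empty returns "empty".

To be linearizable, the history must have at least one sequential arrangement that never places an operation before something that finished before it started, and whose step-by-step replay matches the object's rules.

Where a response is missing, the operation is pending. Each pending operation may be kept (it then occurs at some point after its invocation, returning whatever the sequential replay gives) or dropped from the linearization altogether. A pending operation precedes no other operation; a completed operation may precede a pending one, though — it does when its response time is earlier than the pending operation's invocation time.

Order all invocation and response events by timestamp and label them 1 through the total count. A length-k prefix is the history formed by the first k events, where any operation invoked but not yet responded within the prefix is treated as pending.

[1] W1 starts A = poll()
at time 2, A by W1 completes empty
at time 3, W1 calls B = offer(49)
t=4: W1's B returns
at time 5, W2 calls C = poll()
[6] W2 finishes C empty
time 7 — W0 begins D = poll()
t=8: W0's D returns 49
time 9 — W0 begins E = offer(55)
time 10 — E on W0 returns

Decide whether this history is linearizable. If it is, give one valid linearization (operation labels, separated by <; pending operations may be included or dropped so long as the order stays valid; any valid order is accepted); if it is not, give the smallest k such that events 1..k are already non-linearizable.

prefix check: 1..5 passes, 1..6 fails once C's time-6 response joins
one real-time candidate order over the 3 completed operations — the queue replay rejects it
sample order A, B, C stalls at step 3 — C poll() → empty has no legal effect

not linearizable — minimal violating prefix: 6 events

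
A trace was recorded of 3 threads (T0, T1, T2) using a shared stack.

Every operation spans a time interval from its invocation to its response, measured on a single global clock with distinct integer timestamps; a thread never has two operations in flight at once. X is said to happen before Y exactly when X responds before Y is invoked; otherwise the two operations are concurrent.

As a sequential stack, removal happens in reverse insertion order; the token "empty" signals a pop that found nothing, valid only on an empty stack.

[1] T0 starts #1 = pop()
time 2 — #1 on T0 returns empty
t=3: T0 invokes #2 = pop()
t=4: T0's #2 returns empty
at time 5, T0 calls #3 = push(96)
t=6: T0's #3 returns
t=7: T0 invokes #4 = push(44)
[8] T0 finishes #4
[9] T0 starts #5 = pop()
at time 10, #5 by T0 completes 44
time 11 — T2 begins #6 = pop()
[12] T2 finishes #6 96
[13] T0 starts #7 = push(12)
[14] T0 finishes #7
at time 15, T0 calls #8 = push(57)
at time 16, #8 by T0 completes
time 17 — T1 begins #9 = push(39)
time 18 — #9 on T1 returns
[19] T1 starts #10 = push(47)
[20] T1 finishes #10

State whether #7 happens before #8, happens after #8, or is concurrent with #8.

#7 spans [13,14], #8 spans [15,16]
resp(#7)=14 < inv(#8)=15

before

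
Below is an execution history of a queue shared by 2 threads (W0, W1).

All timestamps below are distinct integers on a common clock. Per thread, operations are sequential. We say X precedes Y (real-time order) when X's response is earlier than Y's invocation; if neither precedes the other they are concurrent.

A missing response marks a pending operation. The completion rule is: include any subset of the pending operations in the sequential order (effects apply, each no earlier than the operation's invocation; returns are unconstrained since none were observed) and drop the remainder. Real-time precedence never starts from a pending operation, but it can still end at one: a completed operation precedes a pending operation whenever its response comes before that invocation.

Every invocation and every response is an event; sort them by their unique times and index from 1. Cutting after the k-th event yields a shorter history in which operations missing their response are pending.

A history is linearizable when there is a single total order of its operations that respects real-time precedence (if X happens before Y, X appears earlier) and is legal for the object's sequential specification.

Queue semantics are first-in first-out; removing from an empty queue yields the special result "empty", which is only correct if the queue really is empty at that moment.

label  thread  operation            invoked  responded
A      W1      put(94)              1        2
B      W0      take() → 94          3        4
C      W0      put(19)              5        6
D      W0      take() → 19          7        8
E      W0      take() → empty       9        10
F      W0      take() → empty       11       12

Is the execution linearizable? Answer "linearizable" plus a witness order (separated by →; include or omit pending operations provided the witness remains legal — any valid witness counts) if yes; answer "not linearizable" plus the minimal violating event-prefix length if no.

linearizable — witness: A → B → C → D → E → F

step 1: A put(94) — queue <94>
step 2: B take() → 94 — queue <>
step 3: C put(19) — queue <19>
step 4: D take() → 19 — queue <>
step 5: E take() → empty — queue <>
step 6: F take() → empty — queue <>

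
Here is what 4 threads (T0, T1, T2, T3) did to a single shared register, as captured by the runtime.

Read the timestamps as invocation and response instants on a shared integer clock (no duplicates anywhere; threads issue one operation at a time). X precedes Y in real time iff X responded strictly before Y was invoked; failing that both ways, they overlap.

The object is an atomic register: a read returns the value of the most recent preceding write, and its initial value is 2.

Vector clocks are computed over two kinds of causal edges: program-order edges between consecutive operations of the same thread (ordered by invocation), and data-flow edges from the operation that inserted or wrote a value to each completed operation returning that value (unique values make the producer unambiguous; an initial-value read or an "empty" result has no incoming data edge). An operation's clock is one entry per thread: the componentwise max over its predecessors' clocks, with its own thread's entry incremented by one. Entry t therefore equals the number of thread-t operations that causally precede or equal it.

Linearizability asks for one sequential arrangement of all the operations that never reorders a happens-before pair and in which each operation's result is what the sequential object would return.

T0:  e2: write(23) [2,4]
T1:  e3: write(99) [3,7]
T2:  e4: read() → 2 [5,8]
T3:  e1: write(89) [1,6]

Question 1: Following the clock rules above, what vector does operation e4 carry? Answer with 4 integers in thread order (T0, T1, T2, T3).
Answer: (0, 0, 1, 0)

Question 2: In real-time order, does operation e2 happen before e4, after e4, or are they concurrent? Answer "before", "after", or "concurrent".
Answer: before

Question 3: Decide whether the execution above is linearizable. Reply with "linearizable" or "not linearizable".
events 1..7 are fine; event 8 — the response of e4 at time 8 — makes the prefix non-linearizable
all 12 real-time-respecting orders fail — 4 completed register operations, no legal replay
sample order e1, e2, e3, e4 stalls at step 4 — e4 read() → 2 has no legal effect
sample order e1, e2, e4, e3 stalls at step 3 — e4 read() → 2 has no legal effect

not linearizable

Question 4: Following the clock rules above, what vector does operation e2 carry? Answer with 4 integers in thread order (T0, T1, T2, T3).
Answer: (1, 0, 0, 0)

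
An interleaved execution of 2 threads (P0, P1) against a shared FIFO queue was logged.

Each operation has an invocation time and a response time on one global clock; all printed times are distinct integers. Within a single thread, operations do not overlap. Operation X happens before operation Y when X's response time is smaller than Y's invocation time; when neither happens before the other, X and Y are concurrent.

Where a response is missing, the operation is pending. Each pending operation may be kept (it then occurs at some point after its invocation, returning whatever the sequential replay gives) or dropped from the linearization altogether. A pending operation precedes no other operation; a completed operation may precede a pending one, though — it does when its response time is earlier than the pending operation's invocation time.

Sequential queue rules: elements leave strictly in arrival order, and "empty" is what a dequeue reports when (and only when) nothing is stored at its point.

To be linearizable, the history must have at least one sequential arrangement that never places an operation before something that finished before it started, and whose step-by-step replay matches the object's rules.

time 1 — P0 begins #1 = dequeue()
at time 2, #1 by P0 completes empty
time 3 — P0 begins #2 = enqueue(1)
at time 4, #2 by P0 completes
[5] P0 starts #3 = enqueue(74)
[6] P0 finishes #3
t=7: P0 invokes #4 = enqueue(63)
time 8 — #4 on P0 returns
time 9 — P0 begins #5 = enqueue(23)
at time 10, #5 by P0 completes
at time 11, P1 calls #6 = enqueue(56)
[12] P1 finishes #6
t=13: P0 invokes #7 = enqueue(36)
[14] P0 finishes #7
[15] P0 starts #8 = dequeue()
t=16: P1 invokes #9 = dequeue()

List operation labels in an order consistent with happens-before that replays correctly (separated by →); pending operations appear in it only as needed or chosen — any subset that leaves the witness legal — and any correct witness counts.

#1 → #2 → #3 → #4 → #5 → #6 → #7

1. #1 dequeue() → empty, leaving queue <>
2. #2 enqueue(1), leaving queue <1>
3. #3 enqueue(74), leaving queue <1,74>
4. #4 enqueue(63), leaving queue <1,74,63>
5. #5 enqueue(23), leaving queue <1,74,63,23>
6. #6 enqueue(56), leaving queue <1,74,63,23,56>
7. #7 enqueue(36), leaving queue <1,74,63,23,56,36>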